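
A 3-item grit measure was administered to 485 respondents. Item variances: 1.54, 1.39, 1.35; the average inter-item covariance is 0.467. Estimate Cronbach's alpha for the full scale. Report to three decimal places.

α = 0.593

Σσᵢ² = 1.54 + 1.39 + 1.35 = 4.28
Sum of the 3 distinct covariances = 3 × 0.467 = 1.401
σ²_total = Σσᵢ² + 2·Σcov = 4.28 + 2 × 1.401 = 7.082
α = (3/2)·(1 − 4.28/7.082) = 0.593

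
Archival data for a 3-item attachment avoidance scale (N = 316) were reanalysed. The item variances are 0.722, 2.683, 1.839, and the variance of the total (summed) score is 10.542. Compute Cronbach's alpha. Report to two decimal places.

ΣVar(i) = 0.722 + 2.683 + 1.839 = 5.244
α = (k/(k−1))·(1 − ΣVar(i)/Var(T)) = (3/2)·(1 − 5.244/10.542) = 0.75

Cronbach's alpha = 0.75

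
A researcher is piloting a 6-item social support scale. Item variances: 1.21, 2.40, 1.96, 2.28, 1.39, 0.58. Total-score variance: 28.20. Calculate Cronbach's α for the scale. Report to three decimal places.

Cronbach's α = 0.782

Σσᵢ² = 1.21 + 2.40 + 1.96 + 2.28 + 1.39 + 0.58 = 9.82
α = (k/(k−1))·(1 − Σσᵢ²/total variance) = (6/5)·(1 − 9.82/28.20) = 0.782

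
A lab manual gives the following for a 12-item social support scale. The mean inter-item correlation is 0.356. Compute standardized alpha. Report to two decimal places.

Standardized α = k·r̄ / (1 + (k−1)·r̄) = 12 × 0.356 / (1 + 11 × 0.356)
  = 4.2720 / 4.9160 = 0.87

α = 0.87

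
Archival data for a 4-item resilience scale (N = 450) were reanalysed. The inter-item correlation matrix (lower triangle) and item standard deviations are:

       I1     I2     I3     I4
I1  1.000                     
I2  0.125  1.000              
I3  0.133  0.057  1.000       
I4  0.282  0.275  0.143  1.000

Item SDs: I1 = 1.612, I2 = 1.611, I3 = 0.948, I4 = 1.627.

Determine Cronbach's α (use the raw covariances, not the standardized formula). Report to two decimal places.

α = 0.46

Σσ²ᵢ = 1.612² + 1.611² + 0.948² + 1.627² = 8.7397
Covariances σ_ij = r_ij · s_i · s_j:
  σ(I1,I2) = 0.125 × 1.612 × 1.611 = 0.3246
  σ(I1,I3) = 0.133 × 1.612 × 0.948 = 0.2032
  σ(I1,I4) = 0.282 × 1.612 × 1.627 = 0.7396
  σ(I2,I3) = 0.057 × 1.611 × 0.948 = 0.0871
  σ(I2,I4) = 0.275 × 1.611 × 1.627 = 0.7208
  σ(I3,I4) = 0.143 × 0.948 × 1.627 = 0.2206
σ²_T = Σσ²ᵢ + 2·Σσ_ij = 8.7397 + 2 × 2.2959 = 13.3315
α = (4/3)·(1 − 8.7397/13.3315) = 0.46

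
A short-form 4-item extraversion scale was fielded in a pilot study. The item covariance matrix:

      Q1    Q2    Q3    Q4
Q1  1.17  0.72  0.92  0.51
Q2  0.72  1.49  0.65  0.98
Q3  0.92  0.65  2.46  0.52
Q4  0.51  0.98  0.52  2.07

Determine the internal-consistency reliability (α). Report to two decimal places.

α = 0.73

ΣVar(i) = 1.17 + 1.49 + 2.46 + 2.07 = 7.19
Sum of off-diagonal covariances = 4.30
total variance = 7.19 + 2 × 4.30 = 15.79
α = (k/(k−1))·(1 − ΣVar(i)/total variance) = (4/3)·(1 − 7.19/15.79) = 0.73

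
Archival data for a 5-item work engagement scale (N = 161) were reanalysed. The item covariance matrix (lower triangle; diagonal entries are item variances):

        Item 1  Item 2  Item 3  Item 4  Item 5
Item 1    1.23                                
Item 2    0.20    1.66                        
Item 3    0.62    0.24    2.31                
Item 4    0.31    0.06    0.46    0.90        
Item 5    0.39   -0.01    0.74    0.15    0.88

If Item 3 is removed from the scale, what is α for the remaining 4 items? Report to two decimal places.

Remaining items: Item 1, Item 2, Item 4, Item 5 (k = 4).
Σσᵢ² = 1.23 + 1.66 + 0.90 + 0.88 = 4.67
σ²_T = 4.67 + 2 × 1.10 = 6.87
α (item deleted) = (4/3)·(1 − 4.67/6.87) = 0.43

α = 0.43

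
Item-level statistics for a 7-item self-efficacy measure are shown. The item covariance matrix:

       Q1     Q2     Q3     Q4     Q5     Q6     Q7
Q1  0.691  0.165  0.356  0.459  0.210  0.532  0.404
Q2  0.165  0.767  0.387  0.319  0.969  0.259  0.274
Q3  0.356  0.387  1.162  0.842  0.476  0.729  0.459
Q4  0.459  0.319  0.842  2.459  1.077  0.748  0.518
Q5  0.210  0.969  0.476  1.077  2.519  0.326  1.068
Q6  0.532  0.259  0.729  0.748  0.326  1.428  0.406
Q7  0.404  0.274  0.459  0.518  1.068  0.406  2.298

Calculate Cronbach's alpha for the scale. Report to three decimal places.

Σσᵢ² = 0.691 + 0.767 + 1.162 + 2.459 + 2.519 + 1.428 + 2.298 = 11.324
Σ_{i<j} σ_ij = 10.983
σ²_T = 11.324 + 2 × 10.983 = 33.290
α = (k/(k−1))·(1 − Σσᵢ²/σ²_T) = (7/6)·(1 − 11.324/33.290) = 0.770

Cronbach's alpha = 0.770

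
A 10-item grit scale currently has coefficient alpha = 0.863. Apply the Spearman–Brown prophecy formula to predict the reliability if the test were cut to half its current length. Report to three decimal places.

Length factor m = 1/2
α' = m·α / (1 − (1−m)·α)
   = 1/2 × 0.863 / (1 − (1 − 1/2) × 0.863)
   = 0.4315 / 0.5685 = 0.759

predicted reliability = 0.759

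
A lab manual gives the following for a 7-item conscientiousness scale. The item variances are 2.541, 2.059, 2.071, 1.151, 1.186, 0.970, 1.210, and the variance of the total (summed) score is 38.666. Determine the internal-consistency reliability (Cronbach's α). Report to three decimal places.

α = 0.829

Σσᵢ² = 2.541 + 2.059 + 2.071 + 1.151 + 1.186 + 0.970 + 1.210 = 11.188
α = (k/(k−1))·(1 − Σσᵢ²/Var(T)) = (7/6)·(1 − 11.188/38.666) = 0.829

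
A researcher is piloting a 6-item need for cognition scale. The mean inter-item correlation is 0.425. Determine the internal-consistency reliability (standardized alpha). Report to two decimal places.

Standardized α = k·r̄ / (1 + (k−1)·r̄) = 6 × 0.425 / (1 + 5 × 0.425)
  = 2.5500 / 3.1250 = 0.82

standardized alpha = 0.82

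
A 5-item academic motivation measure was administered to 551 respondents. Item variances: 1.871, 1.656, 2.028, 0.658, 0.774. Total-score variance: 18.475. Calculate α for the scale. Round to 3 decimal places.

Σσᵢ² = 1.871 + 1.656 + 2.028 + 0.658 + 0.774 = 6.987
α = (k/(k−1))·(1 − Σσᵢ²/Var(T)) = (5/4)·(1 − 6.987/18.475) = 0.777

α = 0.777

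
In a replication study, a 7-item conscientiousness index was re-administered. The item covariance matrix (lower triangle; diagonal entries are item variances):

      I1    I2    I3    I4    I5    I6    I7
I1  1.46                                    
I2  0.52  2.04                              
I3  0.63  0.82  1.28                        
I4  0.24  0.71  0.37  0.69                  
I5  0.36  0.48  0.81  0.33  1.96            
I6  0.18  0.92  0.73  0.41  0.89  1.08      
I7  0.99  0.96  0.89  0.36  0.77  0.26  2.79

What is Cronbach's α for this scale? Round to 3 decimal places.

Cronbach's α = 0.806

sum of item variances = 1.46 + 2.04 + 1.28 + 0.69 + 1.96 + 1.08 + 2.79 = 11.30
Sum of off-diagonal covariances = 12.63
σ²_total = 11.30 + 2 × 12.63 = 36.56
α = (k/(k−1))·(1 − sum of item variances/σ²_total) = (7/6)·(1 − 11.30/36.56) = 0.806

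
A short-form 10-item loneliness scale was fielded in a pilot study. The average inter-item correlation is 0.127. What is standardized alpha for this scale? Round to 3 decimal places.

Standardized α = k·r̄ / (1 + (k−1)·r̄) = 10 × 0.127 / (1 + 9 × 0.127)
  = 1.2700 / 2.1430 = 0.593

α = 0.593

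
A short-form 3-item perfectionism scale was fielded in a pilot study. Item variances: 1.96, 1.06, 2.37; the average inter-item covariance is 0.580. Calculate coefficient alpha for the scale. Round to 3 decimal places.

coefficient alpha = 0.589

sum of item variances = 1.96 + 1.06 + 2.37 = 5.39
Sum of the 3 distinct covariances = 3 × 0.580 = 1.740
σ²_total = sum of item variances + 2·Σcov = 5.39 + 2 × 1.740 = 8.870
α = (3/2)·(1 − 5.39/8.870) = 0.589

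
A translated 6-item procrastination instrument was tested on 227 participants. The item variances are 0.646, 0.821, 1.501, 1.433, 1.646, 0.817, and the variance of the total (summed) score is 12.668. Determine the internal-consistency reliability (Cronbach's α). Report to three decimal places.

Cronbach's α = 0.550

Σσᵢ² = 0.646 + 0.821 + 1.501 + 1.433 + 1.646 + 0.817 = 6.864
α = (k/(k−1))·(1 − Σσᵢ²/Var(T)) = (6/5)·(1 − 6.864/12.668) = 0.550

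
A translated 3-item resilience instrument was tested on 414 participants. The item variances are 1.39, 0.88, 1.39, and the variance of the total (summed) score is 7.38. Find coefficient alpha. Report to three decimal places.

Σσᵢ² = 1.39 + 0.88 + 1.39 = 3.66
α = (k/(k−1))·(1 − Σσᵢ²/total variance) = (3/2)·(1 − 3.66/7.38) = 0.756

coefficient alpha = 0.756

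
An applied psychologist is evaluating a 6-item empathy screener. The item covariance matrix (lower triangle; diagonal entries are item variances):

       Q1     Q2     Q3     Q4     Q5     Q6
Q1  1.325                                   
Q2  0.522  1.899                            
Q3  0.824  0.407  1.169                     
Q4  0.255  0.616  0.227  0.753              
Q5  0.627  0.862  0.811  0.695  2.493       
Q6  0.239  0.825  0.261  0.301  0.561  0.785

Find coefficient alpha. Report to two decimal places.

α = 0.79

sum of item variances = 1.325 + 1.899 + 1.169 + 0.753 + 2.493 + 0.785 = 8.424
Sum of off-diagonal covariances = 8.033
Var(T) = 8.424 + 2 × 8.033 = 24.490
α = (k/(k−1))·(1 − sum of item variances/Var(T)) = (6/5)·(1 − 8.424/24.490) = 0.79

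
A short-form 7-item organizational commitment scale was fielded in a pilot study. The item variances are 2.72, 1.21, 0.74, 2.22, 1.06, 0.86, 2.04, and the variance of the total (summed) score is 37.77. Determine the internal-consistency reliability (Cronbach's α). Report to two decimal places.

Cronbach's α = 0.83

sum of item variances = 2.72 + 1.21 + 0.74 + 2.22 + 1.06 + 0.86 + 2.04 = 10.85
α = (k/(k−1))·(1 − sum of item variances/σ²_total) = (7/6)·(1 − 10.85/37.77) = 0.83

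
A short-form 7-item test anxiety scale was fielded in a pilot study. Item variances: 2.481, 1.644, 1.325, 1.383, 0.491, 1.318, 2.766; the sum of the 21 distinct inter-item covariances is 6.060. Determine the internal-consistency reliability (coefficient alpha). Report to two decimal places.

α = 0.60

sum of item variances = 2.481 + 1.644 + 1.325 + 1.383 + 0.491 + 1.318 + 2.766 = 11.408
Sum of distinct covariances = 6.060
Var(T) = sum of item variances + 2·Σcov = 11.408 + 2 × 6.060 = 23.528
α = (7/6)·(1 − 11.408/23.528) = 0.60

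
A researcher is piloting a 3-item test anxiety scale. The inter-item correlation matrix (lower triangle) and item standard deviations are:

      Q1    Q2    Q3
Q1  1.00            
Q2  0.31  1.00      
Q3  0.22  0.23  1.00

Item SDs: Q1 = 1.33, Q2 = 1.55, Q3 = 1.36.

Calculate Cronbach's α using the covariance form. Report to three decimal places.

Σσ²ᵢ = 1.33² + 1.55² + 1.36² = 6.0210
Covariances σ_ij = r_ij · s_i · s_j:
  σ(Q1,Q2) = 0.31 × 1.33 × 1.55 = 0.6391
  σ(Q1,Q3) = 0.22 × 1.33 × 1.36 = 0.3979
  σ(Q2,Q3) = 0.23 × 1.55 × 1.36 = 0.4848
σ²_T = Σσ²ᵢ + 2·Σσ_ij = 6.0210 + 2 × 1.5218 = 9.0646
α = (3/2)·(1 − 6.0210/9.0646) = 0.504

Cronbach's α = 0.504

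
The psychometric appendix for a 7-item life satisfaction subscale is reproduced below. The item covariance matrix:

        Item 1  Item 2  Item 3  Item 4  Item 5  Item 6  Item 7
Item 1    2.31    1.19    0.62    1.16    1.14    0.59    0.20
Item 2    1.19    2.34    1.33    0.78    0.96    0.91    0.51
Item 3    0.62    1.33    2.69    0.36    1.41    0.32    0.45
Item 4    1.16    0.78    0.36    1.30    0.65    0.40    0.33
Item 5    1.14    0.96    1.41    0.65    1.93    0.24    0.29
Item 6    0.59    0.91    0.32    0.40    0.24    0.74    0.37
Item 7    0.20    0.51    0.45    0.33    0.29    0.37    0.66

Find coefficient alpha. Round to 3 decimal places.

coefficient alpha = 0.821

ΣVar(i) = 2.31 + 2.34 + 2.69 + 1.30 + 1.93 + 0.74 + 0.66 = 11.97
Σ_{i<j} σ_ij = 14.21
total variance = 11.97 + 2 × 14.21 = 40.39
α = (k/(k−1))·(1 − ΣVar(i)/total variance) = (7/6)·(1 − 11.97/40.39) = 0.821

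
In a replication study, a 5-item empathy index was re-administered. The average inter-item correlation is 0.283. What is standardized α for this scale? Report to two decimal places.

standardized α = 0.66

Standardized α = k·r̄ / (1 + (k−1)·r̄) = 5 × 0.283 / (1 + 4 × 0.283)
  = 1.4150 / 2.1320 = 0.66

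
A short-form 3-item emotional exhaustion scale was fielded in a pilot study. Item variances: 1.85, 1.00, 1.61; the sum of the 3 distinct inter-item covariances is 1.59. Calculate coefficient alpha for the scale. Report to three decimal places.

Σσ²ᵢ = 1.85 + 1.00 + 1.61 = 4.46
Sum of distinct covariances = 1.59
σ²_T = Σσ²ᵢ + 2·Σcov = 4.46 + 2 × 1.59 = 7.64
α = (3/2)·(1 − 4.46/7.64) = 0.624

coefficient alpha = 0.624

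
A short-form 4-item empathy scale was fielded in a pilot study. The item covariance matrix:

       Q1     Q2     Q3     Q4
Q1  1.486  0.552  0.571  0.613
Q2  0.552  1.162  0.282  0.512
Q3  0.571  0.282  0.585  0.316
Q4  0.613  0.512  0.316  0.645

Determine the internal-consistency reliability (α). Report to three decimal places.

ΣVar(i) = 1.486 + 1.162 + 0.585 + 0.645 = 3.878
Sum of the distinct covariances = 2.846
Var(T) = 3.878 + 2 × 2.846 = 9.570
α = (k/(k−1))·(1 − ΣVar(i)/Var(T)) = (4/3)·(1 − 3.878/9.570) = 0.793

α = 0.793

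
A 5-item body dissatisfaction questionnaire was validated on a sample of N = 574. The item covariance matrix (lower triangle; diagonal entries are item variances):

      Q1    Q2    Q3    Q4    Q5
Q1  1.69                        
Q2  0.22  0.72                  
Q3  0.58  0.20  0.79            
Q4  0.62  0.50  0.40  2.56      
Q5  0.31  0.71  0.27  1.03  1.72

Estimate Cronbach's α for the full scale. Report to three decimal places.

Σσ²ᵢ = 1.69 + 0.72 + 0.79 + 2.56 + 1.72 = 7.48
Sum of off-diagonal covariances = 4.84
total variance = 7.48 + 2 × 4.84 = 17.16
α = (k/(k−1))·(1 − Σσ²ᵢ/total variance) = (5/4)·(1 − 7.48/17.16) = 0.705

α = 0.705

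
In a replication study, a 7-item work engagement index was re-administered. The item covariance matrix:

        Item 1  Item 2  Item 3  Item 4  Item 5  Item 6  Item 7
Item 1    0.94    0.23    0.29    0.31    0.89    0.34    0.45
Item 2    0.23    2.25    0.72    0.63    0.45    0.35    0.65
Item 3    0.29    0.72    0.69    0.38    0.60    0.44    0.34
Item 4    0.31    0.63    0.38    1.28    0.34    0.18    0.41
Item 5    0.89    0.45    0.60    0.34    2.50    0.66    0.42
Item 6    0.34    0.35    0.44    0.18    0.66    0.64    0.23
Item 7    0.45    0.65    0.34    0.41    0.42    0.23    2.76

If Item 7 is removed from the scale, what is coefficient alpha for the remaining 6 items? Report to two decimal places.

α = 0.75

Remaining items: Item 1, Item 2, Item 3, Item 4, Item 5, Item 6 (k = 6).
Σσ²ᵢ = 0.94 + 2.25 + 0.69 + 1.28 + 2.50 + 0.64 = 8.30
total variance = 8.30 + 2 × 6.81 = 21.92
α (item deleted) = (6/5)·(1 − 8.30/21.92) = 0.75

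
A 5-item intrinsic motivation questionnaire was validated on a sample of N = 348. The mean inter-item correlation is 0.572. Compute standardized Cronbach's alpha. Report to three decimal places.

standardized Cronbach's alpha = 0.870

Standardized α = k·r̄ / (1 + (k−1)·r̄) = 5 × 0.572 / (1 + 4 × 0.572)
  = 2.8600 / 3.2880 = 0.870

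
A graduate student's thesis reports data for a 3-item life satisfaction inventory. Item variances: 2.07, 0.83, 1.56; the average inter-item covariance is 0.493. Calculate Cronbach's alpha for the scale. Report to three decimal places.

Σσ²ᵢ = 2.07 + 0.83 + 1.56 = 4.46
Sum of the 3 distinct covariances = 3 × 0.493 = 1.479
σ²_total = Σσ²ᵢ + 2·Σcov = 4.46 + 2 × 1.479 = 7.418
α = (3/2)·(1 − 4.46/7.418) = 0.598

Cronbach's alpha = 0.598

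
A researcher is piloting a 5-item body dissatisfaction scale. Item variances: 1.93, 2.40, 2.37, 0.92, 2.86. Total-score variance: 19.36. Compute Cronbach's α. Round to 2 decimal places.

α = 0.57

Σσᵢ² = 1.93 + 2.40 + 2.37 + 0.92 + 2.86 = 10.48
α = (k/(k−1))·(1 − Σσᵢ²/total variance) = (5/4)·(1 − 10.48/19.36) = 0.57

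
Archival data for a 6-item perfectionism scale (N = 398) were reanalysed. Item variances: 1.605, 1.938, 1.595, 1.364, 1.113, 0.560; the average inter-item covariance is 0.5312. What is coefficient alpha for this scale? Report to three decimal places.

α = 0.793

Σσ²ᵢ = 1.605 + 1.938 + 1.595 + 1.364 + 1.113 + 0.560 = 8.175
Sum of the 15 distinct covariances = 15 × 0.5312 = 7.9680
Var(T) = Σσ²ᵢ + 2·Σcov = 8.175 + 2 × 7.9680 = 24.1110
α = (6/5)·(1 − 8.175/24.1110) = 0.793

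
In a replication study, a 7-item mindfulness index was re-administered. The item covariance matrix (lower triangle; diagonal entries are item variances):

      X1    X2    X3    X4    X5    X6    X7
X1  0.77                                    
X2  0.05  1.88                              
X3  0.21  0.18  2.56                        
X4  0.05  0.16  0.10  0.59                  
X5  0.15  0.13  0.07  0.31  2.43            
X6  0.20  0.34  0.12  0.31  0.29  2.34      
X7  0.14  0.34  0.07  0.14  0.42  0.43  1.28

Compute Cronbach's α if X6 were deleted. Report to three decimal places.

α = 0.416

Remaining items: X1, X2, X3, X4, X5, X7 (k = 6).
sum of item variances = 0.77 + 1.88 + 2.56 + 0.59 + 2.43 + 1.28 = 9.51
σ²_T = 9.51 + 2 × 2.52 = 14.55
α (item deleted) = (6/5)·(1 − 9.51/14.55) = 0.416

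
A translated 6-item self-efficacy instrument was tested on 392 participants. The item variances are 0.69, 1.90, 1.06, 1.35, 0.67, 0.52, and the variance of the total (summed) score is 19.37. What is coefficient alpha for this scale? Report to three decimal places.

Σσ²ᵢ = 0.69 + 1.90 + 1.06 + 1.35 + 0.67 + 0.52 = 6.19
α = (k/(k−1))·(1 − Σσ²ᵢ/total variance) = (6/5)·(1 − 6.19/19.37) = 0.817

coefficient alpha = 0.817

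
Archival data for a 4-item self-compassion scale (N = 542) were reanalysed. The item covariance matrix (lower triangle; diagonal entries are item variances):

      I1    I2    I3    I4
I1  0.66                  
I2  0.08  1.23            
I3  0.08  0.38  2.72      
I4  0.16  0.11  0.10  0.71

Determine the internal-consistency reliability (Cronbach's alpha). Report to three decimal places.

α = 0.340

Σσ²ᵢ = 0.66 + 1.23 + 2.72 + 0.71 = 5.32
Sum of off-diagonal covariances = 0.91
Var(T) = 5.32 + 2 × 0.91 = 7.14
α = (k/(k−1))·(1 − Σσ²ᵢ/Var(T)) = (4/3)·(1 − 5.32/7.14) = 0.340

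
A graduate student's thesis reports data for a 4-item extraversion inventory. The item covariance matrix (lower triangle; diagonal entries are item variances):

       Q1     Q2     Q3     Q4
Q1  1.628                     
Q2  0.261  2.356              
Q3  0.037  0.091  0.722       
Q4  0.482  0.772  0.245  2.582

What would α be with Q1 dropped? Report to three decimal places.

Remaining items: Q2, Q3, Q4 (k = 3).
Σσᵢ² = 2.356 + 0.722 + 2.582 = 5.660
Var(T) = 5.660 + 2 × 1.108 = 7.876
α (item deleted) = (3/2)·(1 − 5.660/7.876) = 0.422

α = 0.422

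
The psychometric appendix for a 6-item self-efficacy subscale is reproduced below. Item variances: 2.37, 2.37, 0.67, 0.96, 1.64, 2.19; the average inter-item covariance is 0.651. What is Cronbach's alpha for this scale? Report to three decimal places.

Cronbach's alpha = 0.788

Σσ²ᵢ = 2.37 + 2.37 + 0.67 + 0.96 + 1.64 + 2.19 = 10.20
Sum of the 15 distinct covariances = 15 × 0.651 = 9.765
σ²_total = Σσ²ᵢ + 2·Σcov = 10.20 + 2 × 9.765 = 29.730
α = (6/5)·(1 − 10.20/29.730) = 0.788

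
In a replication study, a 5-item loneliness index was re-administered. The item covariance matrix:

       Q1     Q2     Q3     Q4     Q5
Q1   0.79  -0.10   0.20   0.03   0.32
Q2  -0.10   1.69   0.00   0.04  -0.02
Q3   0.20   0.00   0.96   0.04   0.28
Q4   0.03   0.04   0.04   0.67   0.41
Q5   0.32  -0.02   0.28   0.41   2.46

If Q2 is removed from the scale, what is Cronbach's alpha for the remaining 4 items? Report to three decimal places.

Remaining items: Q1, Q3, Q4, Q5 (k = 4).
Σσ²ᵢ = 0.79 + 0.96 + 0.67 + 2.46 = 4.88
σ²_total = 4.88 + 2 × 1.28 = 7.44
α (item deleted) = (4/3)·(1 − 4.88/7.44) = 0.459

Cronbach's alpha = 0.459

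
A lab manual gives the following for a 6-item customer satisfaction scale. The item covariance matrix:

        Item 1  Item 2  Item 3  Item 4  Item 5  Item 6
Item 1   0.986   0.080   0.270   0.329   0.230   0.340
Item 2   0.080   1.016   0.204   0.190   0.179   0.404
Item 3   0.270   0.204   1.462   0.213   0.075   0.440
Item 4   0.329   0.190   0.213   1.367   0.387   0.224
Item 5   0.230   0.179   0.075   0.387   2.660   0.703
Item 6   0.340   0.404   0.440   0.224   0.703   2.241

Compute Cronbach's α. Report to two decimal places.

Cronbach's α = 0.56

sum of item variances = 0.986 + 1.016 + 1.462 + 1.367 + 2.660 + 2.241 = 9.732
Sum of the distinct covariances = 4.268
total variance = 9.732 + 2 × 4.268 = 18.268
α = (k/(k−1))·(1 − sum of item variances/total variance) = (6/5)·(1 − 9.732/18.268) = 0.56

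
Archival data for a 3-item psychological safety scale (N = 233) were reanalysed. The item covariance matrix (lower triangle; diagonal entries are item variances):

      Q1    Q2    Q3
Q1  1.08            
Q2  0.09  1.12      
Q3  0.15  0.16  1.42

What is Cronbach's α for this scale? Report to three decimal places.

α = 0.271

sum of item variances = 1.08 + 1.12 + 1.42 = 3.62
Sum of the distinct covariances = 0.40
Var(T) = 3.62 + 2 × 0.40 = 4.42
α = (k/(k−1))·(1 − sum of item variances/Var(T)) = (3/2)·(1 − 3.62/4.42) = 0.271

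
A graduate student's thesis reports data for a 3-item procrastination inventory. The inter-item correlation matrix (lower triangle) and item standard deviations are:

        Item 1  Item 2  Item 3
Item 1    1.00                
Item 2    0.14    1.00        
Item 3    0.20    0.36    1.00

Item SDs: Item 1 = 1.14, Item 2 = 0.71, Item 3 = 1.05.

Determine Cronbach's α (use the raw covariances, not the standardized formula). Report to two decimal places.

α = 0.45

Σσ²ᵢ = 1.14² + 0.71² + 1.05² = 2.9062
Covariances σ_ij = r_ij · s_i · s_j:
  σ(Item 1,Item 2) = 0.14 × 1.14 × 0.71 = 0.1133
  σ(Item 1,Item 3) = 0.20 × 1.14 × 1.05 = 0.2394
  σ(Item 2,Item 3) = 0.36 × 0.71 × 1.05 = 0.2684
σ²_T = Σσ²ᵢ + 2·Σσ_ij = 2.9062 + 2 × 0.6211 = 4.1484
α = (3/2)·(1 − 2.9062/4.1484) = 0.45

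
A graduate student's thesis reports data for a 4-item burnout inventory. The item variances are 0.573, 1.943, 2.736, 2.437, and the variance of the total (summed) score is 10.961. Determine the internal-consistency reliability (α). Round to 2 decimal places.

α = 0.40

sum of item variances = 0.573 + 1.943 + 2.736 + 2.437 = 7.689
α = (k/(k−1))·(1 − sum of item variances/σ²_T) = (4/3)·(1 − 7.689/10.961) = 0.40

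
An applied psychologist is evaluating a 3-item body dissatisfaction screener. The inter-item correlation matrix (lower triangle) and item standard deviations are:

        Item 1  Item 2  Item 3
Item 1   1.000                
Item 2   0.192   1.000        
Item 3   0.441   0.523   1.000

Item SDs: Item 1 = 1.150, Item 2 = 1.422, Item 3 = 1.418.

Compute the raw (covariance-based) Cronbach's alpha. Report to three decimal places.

α = 0.657

Σσ²ᵢ = 1.150² + 1.422² + 1.418² = 5.3553
Covariances σ_ij = r_ij · s_i · s_j:
  σ(Item 1,Item 2) = 0.192 × 1.150 × 1.422 = 0.3140
  σ(Item 1,Item 3) = 0.441 × 1.150 × 1.418 = 0.7191
  σ(Item 2,Item 3) = 0.523 × 1.422 × 1.418 = 1.0546
σ²_T = Σσ²ᵢ + 2·Σσ_ij = 5.3553 + 2 × 2.0877 = 9.5307
α = (3/2)·(1 − 5.3553/9.5307) = 0.657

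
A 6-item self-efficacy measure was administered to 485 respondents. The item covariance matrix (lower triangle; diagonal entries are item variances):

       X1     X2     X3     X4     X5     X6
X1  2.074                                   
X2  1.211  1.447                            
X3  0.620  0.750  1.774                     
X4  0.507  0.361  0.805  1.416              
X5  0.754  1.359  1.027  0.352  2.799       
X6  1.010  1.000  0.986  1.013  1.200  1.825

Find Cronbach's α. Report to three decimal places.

Σσᵢ² = 2.074 + 1.447 + 1.774 + 1.416 + 2.799 + 1.825 = 11.335
Σ_{i<j} σ_ij = 12.955
σ²_T = 11.335 + 2 × 12.955 = 37.245
α = (k/(k−1))·(1 − Σσᵢ²/σ²_T) = (6/5)·(1 − 11.335/37.245) = 0.835

Cronbach's α = 0.835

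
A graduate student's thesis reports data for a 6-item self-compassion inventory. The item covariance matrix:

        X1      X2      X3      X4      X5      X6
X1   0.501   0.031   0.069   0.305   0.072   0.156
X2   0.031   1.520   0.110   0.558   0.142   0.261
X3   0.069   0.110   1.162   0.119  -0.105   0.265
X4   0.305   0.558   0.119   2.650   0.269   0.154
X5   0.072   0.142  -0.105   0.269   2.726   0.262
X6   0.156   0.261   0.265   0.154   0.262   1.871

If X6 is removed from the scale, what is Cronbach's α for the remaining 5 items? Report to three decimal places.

Remaining items: X1, X2, X3, X4, X5 (k = 5).
sum of item variances = 0.501 + 1.520 + 1.162 + 2.650 + 2.726 = 8.559
σ²_T = 8.559 + 2 × 1.570 = 11.699
α (item deleted) = (5/4)·(1 − 8.559/11.699) = 0.335

Cronbach's α = 0.335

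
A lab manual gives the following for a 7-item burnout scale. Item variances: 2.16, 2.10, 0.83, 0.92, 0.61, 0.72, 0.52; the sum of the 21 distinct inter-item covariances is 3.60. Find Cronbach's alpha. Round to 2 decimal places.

Σσ²ᵢ = 2.16 + 2.10 + 0.83 + 0.92 + 0.61 + 0.72 + 0.52 = 7.86
Sum of distinct covariances = 3.60
Var(T) = Σσ²ᵢ + 2·Σcov = 7.86 + 2 × 3.60 = 15.06
α = (7/6)·(1 − 7.86/15.06) = 0.56

Cronbach's alpha = 0.56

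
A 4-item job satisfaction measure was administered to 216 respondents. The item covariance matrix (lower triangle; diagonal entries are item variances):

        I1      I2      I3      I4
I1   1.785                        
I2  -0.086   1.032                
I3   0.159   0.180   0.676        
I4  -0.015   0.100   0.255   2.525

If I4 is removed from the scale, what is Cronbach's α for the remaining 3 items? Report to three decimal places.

Remaining items: I1, I2, I3 (k = 3).
Σσ²ᵢ = 1.785 + 1.032 + 0.676 = 3.493
Var(T) = 3.493 + 2 × 0.253 = 3.999
α (item deleted) = (3/2)·(1 − 3.493/3.999) = 0.190

Cronbach's α = 0.190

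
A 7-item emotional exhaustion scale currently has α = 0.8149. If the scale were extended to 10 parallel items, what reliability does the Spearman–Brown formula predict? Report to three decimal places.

Length factor m = 10/7 = 1.4286
α' = m·α / (1 + (m−1)·α)
   = 10/7 × 0.8149 / (1 + (10/7 − 1) × 0.8149)
   = 1.1641 / 1.3492 = 0.863

predicted reliability = 0.863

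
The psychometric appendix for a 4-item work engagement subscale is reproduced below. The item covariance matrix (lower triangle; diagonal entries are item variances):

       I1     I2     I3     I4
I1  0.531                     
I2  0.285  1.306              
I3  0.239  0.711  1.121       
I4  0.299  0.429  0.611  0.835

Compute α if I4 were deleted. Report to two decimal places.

Remaining items: I1, I2, I3 (k = 3).
Σσ²ᵢ = 0.531 + 1.306 + 1.121 = 2.958
σ²_total = 2.958 + 2 × 1.235 = 5.428
α (item deleted) = (3/2)·(1 − 2.958/5.428) = 0.68

α = 0.68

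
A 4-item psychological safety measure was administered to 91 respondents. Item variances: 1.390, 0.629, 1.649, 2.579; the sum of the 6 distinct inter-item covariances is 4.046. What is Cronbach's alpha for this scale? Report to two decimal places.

Cronbach's alpha = 0.75

Σσᵢ² = 1.390 + 0.629 + 1.649 + 2.579 = 6.247
Sum of distinct covariances = 4.046
Var(T) = Σσᵢ² + 2·Σcov = 6.247 + 2 × 4.046 = 14.339
α = (4/3)·(1 − 6.247/14.339) = 0.75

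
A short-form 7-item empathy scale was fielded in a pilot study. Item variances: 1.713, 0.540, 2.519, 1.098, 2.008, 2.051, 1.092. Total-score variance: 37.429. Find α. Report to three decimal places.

sum of item variances = 1.713 + 0.540 + 2.519 + 1.098 + 2.008 + 2.051 + 1.092 = 11.021
α = (k/(k−1))·(1 − sum of item variances/Var(T)) = (7/6)·(1 − 11.021/37.429) = 0.823

α = 0.823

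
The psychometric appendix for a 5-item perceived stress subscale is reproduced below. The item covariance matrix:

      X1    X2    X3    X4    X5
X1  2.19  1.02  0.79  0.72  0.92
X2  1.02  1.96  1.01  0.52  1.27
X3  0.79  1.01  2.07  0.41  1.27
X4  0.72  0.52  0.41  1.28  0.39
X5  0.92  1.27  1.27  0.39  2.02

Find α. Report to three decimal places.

α = 0.795

ΣVar(i) = 2.19 + 1.96 + 2.07 + 1.28 + 2.02 = 9.52
Sum of the distinct covariances = 8.32
σ²_total = 9.52 + 2 × 8.32 = 26.16
α = (k/(k−1))·(1 − ΣVar(i)/σ²_total) = (5/4)·(1 − 9.52/26.16) = 0.795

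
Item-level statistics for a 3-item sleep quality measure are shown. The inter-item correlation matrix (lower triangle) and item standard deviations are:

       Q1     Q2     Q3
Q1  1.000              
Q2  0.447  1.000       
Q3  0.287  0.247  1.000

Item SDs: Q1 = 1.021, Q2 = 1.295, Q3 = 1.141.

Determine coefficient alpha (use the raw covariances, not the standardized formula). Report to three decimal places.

Σσ²ᵢ = 1.021² + 1.295² + 1.141² = 4.0213
Covariances σ_ij = r_ij · s_i · s_j:
  σ(Q1,Q2) = 0.447 × 1.021 × 1.295 = 0.5910
  σ(Q1,Q3) = 0.287 × 1.021 × 1.141 = 0.3343
  σ(Q2,Q3) = 0.247 × 1.295 × 1.141 = 0.3650
σ²_T = Σσ²ᵢ + 2·Σσ_ij = 4.0213 + 2 × 1.2903 = 6.6019
α = (3/2)·(1 − 4.0213/6.6019) = 0.586

α = 0.586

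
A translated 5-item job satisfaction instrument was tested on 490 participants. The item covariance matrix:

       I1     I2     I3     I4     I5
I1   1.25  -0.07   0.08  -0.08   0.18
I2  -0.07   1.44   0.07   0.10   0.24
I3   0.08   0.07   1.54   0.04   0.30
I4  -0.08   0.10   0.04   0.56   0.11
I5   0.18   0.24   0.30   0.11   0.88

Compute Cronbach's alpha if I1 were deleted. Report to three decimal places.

Cronbach's alpha = 0.374

Remaining items: I2, I3, I4, I5 (k = 4).
ΣVar(i) = 1.44 + 1.54 + 0.56 + 0.88 = 4.42
Var(T) = 4.42 + 2 × 0.86 = 6.14
α (item deleted) = (4/3)·(1 − 4.42/6.14) = 0.374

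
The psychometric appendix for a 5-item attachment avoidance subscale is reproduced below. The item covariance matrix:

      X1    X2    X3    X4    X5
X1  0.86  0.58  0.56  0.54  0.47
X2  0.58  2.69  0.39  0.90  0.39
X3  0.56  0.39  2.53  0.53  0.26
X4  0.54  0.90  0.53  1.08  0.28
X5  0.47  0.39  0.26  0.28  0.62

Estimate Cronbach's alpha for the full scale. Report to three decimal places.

ΣVar(i) = 0.86 + 2.69 + 2.53 + 1.08 + 0.62 = 7.78
Sum of the distinct covariances = 4.90
total variance = 7.78 + 2 × 4.90 = 17.58
α = (k/(k−1))·(1 − ΣVar(i)/total variance) = (5/4)·(1 − 7.78/17.58) = 0.697

Cronbach's alpha = 0.697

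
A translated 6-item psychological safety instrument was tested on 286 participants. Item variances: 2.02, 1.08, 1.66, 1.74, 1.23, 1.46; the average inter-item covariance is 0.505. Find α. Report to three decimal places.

α = 0.747

sum of item variances = 2.02 + 1.08 + 1.66 + 1.74 + 1.23 + 1.46 = 9.19
Sum of the 15 distinct covariances = 15 × 0.505 = 7.575
Var(T) = sum of item variances + 2·Σcov = 9.19 + 2 × 7.575 = 24.340
α = (6/5)·(1 − 9.19/24.340) = 0.747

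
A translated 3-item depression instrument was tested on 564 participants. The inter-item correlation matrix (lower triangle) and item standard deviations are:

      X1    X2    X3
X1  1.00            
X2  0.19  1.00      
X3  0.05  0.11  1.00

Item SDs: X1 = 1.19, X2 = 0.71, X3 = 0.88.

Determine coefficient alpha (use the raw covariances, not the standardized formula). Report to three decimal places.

α = 0.259

Σσ²ᵢ = 1.19² + 0.71² + 0.88² = 2.6946
Covariances σ_ij = r_ij · s_i · s_j:
  σ(X1,X2) = 0.19 × 1.19 × 0.71 = 0.1605
  σ(X1,X3) = 0.05 × 1.19 × 0.88 = 0.0524
  σ(X2,X3) = 0.11 × 0.71 × 0.88 = 0.0687
σ²_T = Σσ²ᵢ + 2·Σσ_ij = 2.6946 + 2 × 0.2816 = 3.2578
α = (3/2)·(1 − 2.6946/3.2578) = 0.259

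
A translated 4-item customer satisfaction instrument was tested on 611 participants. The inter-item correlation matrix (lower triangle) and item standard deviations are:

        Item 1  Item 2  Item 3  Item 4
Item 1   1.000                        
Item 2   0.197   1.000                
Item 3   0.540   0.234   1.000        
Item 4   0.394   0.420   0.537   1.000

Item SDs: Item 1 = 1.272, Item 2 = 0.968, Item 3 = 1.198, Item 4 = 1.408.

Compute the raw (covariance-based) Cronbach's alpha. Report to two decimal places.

Σσ²ᵢ = 1.272² + 0.968² + 1.198² + 1.408² = 5.9727
Covariances σ_ij = r_ij · s_i · s_j:
  σ(Item 1,Item 2) = 0.197 × 1.272 × 0.968 = 0.2426
  σ(Item 1,Item 3) = 0.540 × 1.272 × 1.198 = 0.8229
  σ(Item 1,Item 4) = 0.394 × 1.272 × 1.408 = 0.7056
  σ(Item 2,Item 3) = 0.234 × 0.968 × 1.198 = 0.2714
  σ(Item 2,Item 4) = 0.420 × 0.968 × 1.408 = 0.5724
  σ(Item 3,Item 4) = 0.537 × 1.198 × 1.408 = 0.9058
σ²_T = Σσ²ᵢ + 2·Σσ_ij = 5.9727 + 2 × 3.5207 = 13.0141
α = (4/3)·(1 − 5.9727/13.0141) = 0.72

Cronbach's alpha = 0.72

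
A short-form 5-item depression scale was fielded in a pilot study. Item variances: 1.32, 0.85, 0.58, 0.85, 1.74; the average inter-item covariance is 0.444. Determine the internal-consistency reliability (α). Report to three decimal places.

α = 0.781

ΣVar(i) = 1.32 + 0.85 + 0.58 + 0.85 + 1.74 = 5.34
Sum of the 10 distinct covariances = 10 × 0.444 = 4.440
total variance = ΣVar(i) + 2·Σcov = 5.34 + 2 × 4.440 = 14.220
α = (5/4)·(1 − 5.34/14.220) = 0.781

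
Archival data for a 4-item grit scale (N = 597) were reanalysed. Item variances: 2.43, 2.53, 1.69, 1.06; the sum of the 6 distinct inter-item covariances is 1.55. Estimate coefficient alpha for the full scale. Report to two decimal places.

Σσᵢ² = 2.43 + 2.53 + 1.69 + 1.06 = 7.71
Sum of distinct covariances = 1.55
Var(T) = Σσᵢ² + 2·Σcov = 7.71 + 2 × 1.55 = 10.81
α = (4/3)·(1 − 7.71/10.81) = 0.38

coefficient alpha = 0.38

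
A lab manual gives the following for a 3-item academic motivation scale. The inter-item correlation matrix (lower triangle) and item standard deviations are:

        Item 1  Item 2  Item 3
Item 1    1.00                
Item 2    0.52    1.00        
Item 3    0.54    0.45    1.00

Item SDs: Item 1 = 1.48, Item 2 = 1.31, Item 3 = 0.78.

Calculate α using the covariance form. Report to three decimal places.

Σσ²ᵢ = 1.48² + 1.31² + 0.78² = 4.5149
Covariances σ_ij = r_ij · s_i · s_j:
  σ(Item 1,Item 2) = 0.52 × 1.48 × 1.31 = 1.0082
  σ(Item 1,Item 3) = 0.54 × 1.48 × 0.78 = 0.6234
  σ(Item 2,Item 3) = 0.45 × 1.31 × 0.78 = 0.4598
σ²_T = Σσ²ᵢ + 2·Σσ_ij = 4.5149 + 2 × 2.0914 = 8.6977
α = (3/2)·(1 − 4.5149/8.6977) = 0.721

α = 0.721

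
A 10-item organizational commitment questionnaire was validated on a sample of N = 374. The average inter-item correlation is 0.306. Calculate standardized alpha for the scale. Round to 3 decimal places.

α = 0.815

Standardized α = k·r̄ / (1 + (k−1)·r̄) = 10 × 0.306 / (1 + 9 × 0.306)
  = 3.0600 / 3.7540 = 0.815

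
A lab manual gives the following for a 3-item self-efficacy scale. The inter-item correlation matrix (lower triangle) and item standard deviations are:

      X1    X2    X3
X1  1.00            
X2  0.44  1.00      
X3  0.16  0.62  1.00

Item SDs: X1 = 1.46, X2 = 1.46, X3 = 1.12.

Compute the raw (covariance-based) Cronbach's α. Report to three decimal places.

Σσ²ᵢ = 1.46² + 1.46² + 1.12² = 5.5176
Covariances σ_ij = r_ij · s_i · s_j:
  σ(X1,X2) = 0.44 × 1.46 × 1.46 = 0.9379
  σ(X1,X3) = 0.16 × 1.46 × 1.12 = 0.2616
  σ(X2,X3) = 0.62 × 1.46 × 1.12 = 1.0138
σ²_T = Σσ²ᵢ + 2·Σσ_ij = 5.5176 + 2 × 2.2133 = 9.9442
α = (3/2)·(1 − 5.5176/9.9442) = 0.668

α = 0.668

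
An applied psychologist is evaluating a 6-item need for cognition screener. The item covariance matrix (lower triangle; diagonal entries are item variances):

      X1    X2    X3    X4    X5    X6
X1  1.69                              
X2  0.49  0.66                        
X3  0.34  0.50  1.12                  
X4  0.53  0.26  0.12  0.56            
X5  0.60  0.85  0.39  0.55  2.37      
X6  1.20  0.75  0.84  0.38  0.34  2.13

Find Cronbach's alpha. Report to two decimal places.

ΣVar(i) = 1.69 + 0.66 + 1.12 + 0.56 + 2.37 + 2.13 = 8.53
Sum of the distinct covariances = 8.14
σ²_T = 8.53 + 2 × 8.14 = 24.81
α = (k/(k−1))·(1 − ΣVar(i)/σ²_T) = (6/5)·(1 − 8.53/24.81) = 0.79

Cronbach's alpha = 0.79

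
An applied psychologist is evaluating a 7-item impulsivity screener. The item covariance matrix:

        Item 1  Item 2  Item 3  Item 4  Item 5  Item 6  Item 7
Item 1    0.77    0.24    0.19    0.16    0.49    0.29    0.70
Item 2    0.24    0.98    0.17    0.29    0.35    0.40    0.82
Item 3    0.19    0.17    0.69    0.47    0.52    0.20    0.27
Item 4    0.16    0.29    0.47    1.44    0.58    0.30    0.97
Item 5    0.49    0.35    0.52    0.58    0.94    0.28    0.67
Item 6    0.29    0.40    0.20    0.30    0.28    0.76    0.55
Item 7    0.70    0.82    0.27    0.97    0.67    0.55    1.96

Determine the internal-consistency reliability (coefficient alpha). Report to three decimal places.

α = 0.820

sum of item variances = 0.77 + 0.98 + 0.69 + 1.44 + 0.94 + 0.76 + 1.96 = 7.54
Sum of off-diagonal covariances = 8.91
σ²_T = 7.54 + 2 × 8.91 = 25.36
α = (k/(k−1))·(1 − sum of item variances/σ²_T) = (7/6)·(1 − 7.54/25.36) = 0.820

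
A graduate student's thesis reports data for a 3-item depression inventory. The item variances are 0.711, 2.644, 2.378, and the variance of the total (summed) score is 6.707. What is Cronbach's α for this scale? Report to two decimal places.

α = 0.22

Σσ²ᵢ = 0.711 + 2.644 + 2.378 = 5.733
α = (k/(k−1))·(1 − Σσ²ᵢ/σ²_T) = (3/2)·(1 − 5.733/6.707) = 0.22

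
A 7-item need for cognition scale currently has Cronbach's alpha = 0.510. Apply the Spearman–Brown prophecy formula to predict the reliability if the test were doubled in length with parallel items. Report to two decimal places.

predicted reliability = 0.68

Length factor m = 2
α' = m·α / (1 + (m−1)·α)
   = 2 × 0.510 / (1 + (2 − 1) × 0.510)
   = 1.0200 / 1.5100 = 0.68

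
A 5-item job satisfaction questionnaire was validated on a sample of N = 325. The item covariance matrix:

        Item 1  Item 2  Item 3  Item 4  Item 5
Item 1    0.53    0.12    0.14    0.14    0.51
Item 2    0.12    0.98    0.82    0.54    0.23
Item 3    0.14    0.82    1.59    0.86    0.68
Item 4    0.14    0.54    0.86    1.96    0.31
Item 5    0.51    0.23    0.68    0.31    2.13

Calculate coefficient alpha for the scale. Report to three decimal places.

sum of item variances = 0.53 + 0.98 + 1.59 + 1.96 + 2.13 = 7.19
Sum of the distinct covariances = 4.35
Var(T) = 7.19 + 2 × 4.35 = 15.89
α = (k/(k−1))·(1 − sum of item variances/Var(T)) = (5/4)·(1 − 7.19/15.89) = 0.684

α = 0.684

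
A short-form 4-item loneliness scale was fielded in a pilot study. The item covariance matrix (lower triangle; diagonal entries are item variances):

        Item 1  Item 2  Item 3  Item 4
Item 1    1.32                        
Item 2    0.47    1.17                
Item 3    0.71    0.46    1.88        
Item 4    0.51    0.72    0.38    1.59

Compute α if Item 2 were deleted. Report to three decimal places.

Remaining items: Item 1, Item 3, Item 4 (k = 3).
sum of item variances = 1.32 + 1.88 + 1.59 = 4.79
σ²_T = 4.79 + 2 × 1.60 = 7.99
α (item deleted) = (3/2)·(1 − 4.79/7.99) = 0.601

α = 0.601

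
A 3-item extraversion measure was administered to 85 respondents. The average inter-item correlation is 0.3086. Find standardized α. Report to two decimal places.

Standardized α = k·r̄ / (1 + (k−1)·r̄) = 3 × 0.3086 / (1 + 2 × 0.3086)
  = 0.9258 / 1.6172 = 0.57

α = 0.57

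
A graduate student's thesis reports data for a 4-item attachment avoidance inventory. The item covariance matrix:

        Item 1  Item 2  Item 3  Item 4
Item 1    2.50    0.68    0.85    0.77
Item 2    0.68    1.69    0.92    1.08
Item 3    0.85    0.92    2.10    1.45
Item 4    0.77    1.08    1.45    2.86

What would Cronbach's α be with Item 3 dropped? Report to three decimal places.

Remaining items: Item 1, Item 2, Item 4 (k = 3).
sum of item variances = 2.50 + 1.69 + 2.86 = 7.05
σ²_T = 7.05 + 2 × 2.53 = 12.11
α (item deleted) = (3/2)·(1 − 7.05/12.11) = 0.627

α = 0.627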